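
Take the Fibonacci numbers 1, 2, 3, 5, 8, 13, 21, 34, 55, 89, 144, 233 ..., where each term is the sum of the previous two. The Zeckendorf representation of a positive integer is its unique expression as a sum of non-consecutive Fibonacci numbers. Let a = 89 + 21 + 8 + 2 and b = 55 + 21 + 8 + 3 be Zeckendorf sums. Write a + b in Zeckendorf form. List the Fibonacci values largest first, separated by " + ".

The two numbers are 120 and 87, so their sum is 207.
Repeatedly subtract the largest Fibonacci number that fits:
take 144 (≤ 207); 207 − 144 = 63
take 55 (≤ 63); 63 − 55 = 8
take 8 (≤ 8); 8 − 8 = 0

144 + 55 + 8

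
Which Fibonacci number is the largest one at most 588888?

514229 ≤ 588888 < 832040, so the largest Fibonacci number not exceeding 588888 is 514229.

514229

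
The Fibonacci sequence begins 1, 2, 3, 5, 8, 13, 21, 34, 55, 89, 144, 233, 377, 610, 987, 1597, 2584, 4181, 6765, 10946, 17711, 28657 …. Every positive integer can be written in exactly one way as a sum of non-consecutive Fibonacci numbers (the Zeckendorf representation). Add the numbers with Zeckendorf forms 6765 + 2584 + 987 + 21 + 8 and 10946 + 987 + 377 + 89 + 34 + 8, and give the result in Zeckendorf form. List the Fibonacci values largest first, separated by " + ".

The two numbers are 10365 and 12441, so their sum is 22806.
take 17711 (≤ 22806); 22806 − 17711 = 5095
take 4181 (≤ 5095); 5095 − 4181 = 914
take 610 (≤ 914); 914 − 610 = 304
take 233 (≤ 304); 304 − 233 = 71
take 55 (≤ 71); 71 − 55 = 16
take 13 (≤ 16); 16 − 13 = 3
take 3 (≤ 3); 3 − 3 = 0

17711 + 4181 + 610 + 233 + 55 + 13 + 3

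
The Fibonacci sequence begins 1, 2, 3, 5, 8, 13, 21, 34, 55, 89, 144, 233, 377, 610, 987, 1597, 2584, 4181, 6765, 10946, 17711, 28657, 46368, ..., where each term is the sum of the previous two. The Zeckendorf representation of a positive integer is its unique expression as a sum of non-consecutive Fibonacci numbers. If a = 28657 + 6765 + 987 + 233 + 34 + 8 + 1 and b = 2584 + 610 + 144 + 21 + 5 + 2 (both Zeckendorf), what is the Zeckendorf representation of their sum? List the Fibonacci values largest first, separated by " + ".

The two numbers are 36685 and 3366, so their sum is 40051.
40051 − 28657 = 11394
11394 − 10946 = 448
448 − 377 = 71
71 − 55 = 16
16 − 13 = 3
3 − 3 = 0

28657 + 10946 + 377 + 55 + 13 + 3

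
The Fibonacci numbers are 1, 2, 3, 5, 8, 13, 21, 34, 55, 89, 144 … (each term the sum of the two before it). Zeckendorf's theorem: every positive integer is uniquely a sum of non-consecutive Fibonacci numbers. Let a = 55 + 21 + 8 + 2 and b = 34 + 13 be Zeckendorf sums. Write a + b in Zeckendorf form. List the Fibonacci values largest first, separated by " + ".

The two numbers are 86 and 47, so their sum is 133.
Greedy algorithm:
largest Fibonacci ≤ 133 is 89; 133 − 89 = 44
largest Fibonacci ≤ 44 is 34; 44 − 34 = 10
largest Fibonacci ≤ 10 is 8; 10 − 8 = 2
largest Fibonacci ≤ 2 is 2; 2 − 2 = 0

89 + 34 + 8 + 2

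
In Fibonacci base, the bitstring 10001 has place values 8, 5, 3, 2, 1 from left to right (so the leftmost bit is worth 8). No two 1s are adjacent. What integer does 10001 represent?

Summing the place values of the 1 bits: 8 + 1 = 9.

9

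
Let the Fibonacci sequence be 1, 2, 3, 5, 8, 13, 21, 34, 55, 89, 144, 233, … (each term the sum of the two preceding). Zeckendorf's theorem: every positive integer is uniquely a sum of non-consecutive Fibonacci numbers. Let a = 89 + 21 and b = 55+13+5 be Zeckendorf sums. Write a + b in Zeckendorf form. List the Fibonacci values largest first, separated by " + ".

The two numbers are 110 and 73, so their sum is 183.
take 144 (≤ 183); 183 − 144 = 39
take 34 (≤ 39); 39 − 34 = 5
take 5 (≤ 5); 5 − 5 = 0

144 + 34 + 5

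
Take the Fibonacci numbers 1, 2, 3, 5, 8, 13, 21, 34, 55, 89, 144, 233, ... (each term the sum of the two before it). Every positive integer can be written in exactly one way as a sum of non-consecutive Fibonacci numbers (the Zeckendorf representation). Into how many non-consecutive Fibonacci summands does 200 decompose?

Greedily peel off the largest Fibonacci term at each step:
take 144 (≤ 200); 200 − 144 = 56
take 55 (≤ 56); 56 − 55 = 1
take 1 (≤ 1); 1 − 1 = 0
200 = 144 + 55 + 1, which has 3 terms.

3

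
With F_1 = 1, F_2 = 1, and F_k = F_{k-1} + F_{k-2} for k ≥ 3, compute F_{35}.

Iterating the recurrence up to F_{29} = 514229 and F_{28} = 317811:
F_{30} = F_{29} + F_{28} = 514229 + 317811 = 832040
F_{31} = F_{30} + F_{29} = 832040 + 514229 = 1346269
F_{32} = F_{31} + F_{30} = 1346269 + 832040 = 2178309
F_{33} = F_{32} + F_{31} = 2178309 + 1346269 = 3524578
F_{34} = F_{33} + F_{32} = 3524578 + 2178309 = 5702887
F_{35} = F_{34} + F_{33} = 5702887 + 3524578 = 9227465

9227465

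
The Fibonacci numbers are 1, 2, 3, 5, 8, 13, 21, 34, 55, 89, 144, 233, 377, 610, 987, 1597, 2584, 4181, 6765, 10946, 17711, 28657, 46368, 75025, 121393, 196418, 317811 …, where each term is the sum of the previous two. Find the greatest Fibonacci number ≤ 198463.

196418

196418 ≤ 198463 < 317811, so the largest Fibonacci number not exceeding 198463 is 196418.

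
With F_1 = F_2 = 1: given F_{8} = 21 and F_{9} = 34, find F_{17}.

By F_{2k+1} = F_k² + F_{k+1}²: F_{17} = 21² + 34² = 441 + 1156 = 1597.

1597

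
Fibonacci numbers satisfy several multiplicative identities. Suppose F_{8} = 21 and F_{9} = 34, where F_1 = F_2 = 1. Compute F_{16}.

By the doubling identity F_{2k} = F_k(2F_{k+1} − F_k): F_{16} = 21·(2·34 − 21) = 21·47 = 987.

987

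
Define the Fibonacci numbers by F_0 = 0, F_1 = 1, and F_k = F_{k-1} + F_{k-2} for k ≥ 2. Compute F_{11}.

89

Iterating the recurrence up to F_{5} = 5 and F_{4} = 3:
F_{6} = F_{5} + F_{4} = 5 + 3 = 8
F_{7} = F_{6} + F_{5} = 8 + 5 = 13
F_{8} = F_{7} + F_{6} = 13 + 8 = 21
F_{9} = F_{8} + F_{7} = 21 + 13 = 34
F_{10} = F_{9} + F_{8} = 34 + 21 = 55
F_{11} = F_{10} + F_{9} = 55 + 34 = 89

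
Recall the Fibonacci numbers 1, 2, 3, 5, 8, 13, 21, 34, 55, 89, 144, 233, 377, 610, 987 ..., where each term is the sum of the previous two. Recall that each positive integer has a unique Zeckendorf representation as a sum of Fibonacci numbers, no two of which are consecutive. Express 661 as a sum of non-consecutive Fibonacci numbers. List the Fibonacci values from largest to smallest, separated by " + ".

661: greatest Fibonacci not exceeding it is 610, leaving 51
51: greatest Fibonacci not exceeding it is 34, leaving 17
17: greatest Fibonacci not exceeding it is 13, leaving 4
4: greatest Fibonacci not exceeding it is 3, leaving 1
1: greatest Fibonacci not exceeding it is 1, leaving 0
So 661 = 610 + 34 + 13 + 3 + 1, with no two terms consecutive in the sequence.

610 + 34 + 13 + 3 + 1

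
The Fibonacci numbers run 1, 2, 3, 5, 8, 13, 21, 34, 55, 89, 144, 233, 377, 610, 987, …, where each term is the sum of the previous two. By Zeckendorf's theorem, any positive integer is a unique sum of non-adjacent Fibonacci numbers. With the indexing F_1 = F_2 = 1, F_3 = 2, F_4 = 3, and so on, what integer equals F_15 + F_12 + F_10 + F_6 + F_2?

F_15 + F_12 + F_10 + F_6 + F_2 = 610 + 144 + 55 + 8 + 1 = 818.

818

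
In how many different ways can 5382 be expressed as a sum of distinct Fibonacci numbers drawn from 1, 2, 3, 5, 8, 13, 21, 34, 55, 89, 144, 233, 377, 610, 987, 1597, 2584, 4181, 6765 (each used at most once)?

28

Starting from the Zeckendorf form and repeatedly splitting a term F_k into F_{k−1} + F_{k−2} (when neither is already used) reaches every representation.
5382 = 4181+987+144+55+13+2 = 4181+987+144+55+8+5+2 = 4181+987+144+34+21+13+2 = 4181+610+377+144+55+13+2 = … (24 more), for 28 in all.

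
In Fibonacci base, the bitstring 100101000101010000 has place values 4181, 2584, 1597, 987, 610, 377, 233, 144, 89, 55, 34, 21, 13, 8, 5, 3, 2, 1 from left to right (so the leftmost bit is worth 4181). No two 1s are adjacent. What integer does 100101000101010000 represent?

Summing the place values of the 1 bits: 4181 + 987 + 377 + 55 + 21 + 8 = 5629.

5629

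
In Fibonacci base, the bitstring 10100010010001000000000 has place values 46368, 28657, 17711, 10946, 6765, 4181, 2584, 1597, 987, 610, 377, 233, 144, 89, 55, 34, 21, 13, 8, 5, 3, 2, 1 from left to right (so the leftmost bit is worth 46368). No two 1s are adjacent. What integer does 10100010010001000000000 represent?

Summing the place values of the 1 bits: 46368 + 17711 + 2584 + 610 + 89 = 67362.

67362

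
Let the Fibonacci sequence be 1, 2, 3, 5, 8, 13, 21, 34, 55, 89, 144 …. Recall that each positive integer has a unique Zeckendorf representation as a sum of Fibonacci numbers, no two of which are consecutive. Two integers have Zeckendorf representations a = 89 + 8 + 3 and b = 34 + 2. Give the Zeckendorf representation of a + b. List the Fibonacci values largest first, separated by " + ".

89 + 34 + 13

The two numbers are 100 and 36, so their sum is 136.
Repeatedly subtract the largest Fibonacci number that fits:
subtract 89 from 136: 47 remains
subtract 34 from 47: 13 remains
subtract 13 from 13: 0 remains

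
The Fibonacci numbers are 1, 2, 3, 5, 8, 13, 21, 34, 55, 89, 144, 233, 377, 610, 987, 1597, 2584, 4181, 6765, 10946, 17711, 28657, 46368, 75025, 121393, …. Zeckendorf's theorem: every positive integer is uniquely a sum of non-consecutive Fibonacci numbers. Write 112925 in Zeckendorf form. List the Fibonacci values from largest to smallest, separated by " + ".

Greedy algorithm:
112925 − 75025 = 37900
37900 − 28657 = 9243
9243 − 6765 = 2478
2478 − 1597 = 881
881 − 610 = 271
271 − 233 = 38
38 − 34 = 4
4 − 3 = 1
1 − 1 = 0
So 112925 = 75025 + 28657 + 6765 + 1597 + 610 + 233 + 34 + 3 + 1, with no two terms consecutive in the sequence.

75025 + 28657 + 6765 + 1597 + 610 + 233 + 34 + 3 + 1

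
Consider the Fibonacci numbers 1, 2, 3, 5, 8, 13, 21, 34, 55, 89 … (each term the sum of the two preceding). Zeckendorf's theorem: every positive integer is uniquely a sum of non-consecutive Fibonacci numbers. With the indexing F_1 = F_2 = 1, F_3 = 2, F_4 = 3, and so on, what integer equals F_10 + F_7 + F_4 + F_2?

72

F_10 + F_7 + F_4 + F_2 = 55 + 13 + 3 + 1 = 72.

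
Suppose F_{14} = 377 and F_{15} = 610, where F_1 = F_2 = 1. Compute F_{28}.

317811

By the doubling identity F_{2k} = F_k(2F_{k+1} − F_k): F_{28} = 377·(2·610 − 377) = 377·843 = 317811.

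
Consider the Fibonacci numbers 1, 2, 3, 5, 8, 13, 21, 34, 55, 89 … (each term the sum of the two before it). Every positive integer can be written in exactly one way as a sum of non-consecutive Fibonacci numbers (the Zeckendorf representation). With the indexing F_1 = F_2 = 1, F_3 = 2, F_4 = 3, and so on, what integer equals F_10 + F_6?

63

F_10 + F_6 = 55 + 8 = 63.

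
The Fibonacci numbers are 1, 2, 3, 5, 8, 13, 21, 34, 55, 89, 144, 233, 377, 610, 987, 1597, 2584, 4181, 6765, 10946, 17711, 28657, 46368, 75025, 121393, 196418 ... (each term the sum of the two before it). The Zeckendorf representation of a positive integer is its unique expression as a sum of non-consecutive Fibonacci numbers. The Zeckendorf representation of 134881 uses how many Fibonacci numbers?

Repeatedly subtract the largest Fibonacci number that fits:
121393 ≤ 134881 < 196418, so take 121393; remainder 13488
10946 ≤ 13488 < 17711, so take 10946; remainder 2542
1597 ≤ 2542 < 2584, so take 1597; remainder 945
610 ≤ 945 < 987, so take 610; remainder 335
233 ≤ 335 < 377, so take 233; remainder 102
89 ≤ 102 < 144, so take 89; remainder 13
13 ≤ 13 < 21, so take 13; remainder 0
134881 = 121393 + 10946 + 1597 + 610 + 233 + 89 + 13, which has 7 terms.

7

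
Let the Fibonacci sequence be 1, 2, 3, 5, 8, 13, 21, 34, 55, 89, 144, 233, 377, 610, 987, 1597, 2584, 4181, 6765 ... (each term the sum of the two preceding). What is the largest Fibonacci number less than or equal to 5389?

4181

4181 ≤ 5389 < 6765, so the largest Fibonacci number not exceeding 5389 is 4181.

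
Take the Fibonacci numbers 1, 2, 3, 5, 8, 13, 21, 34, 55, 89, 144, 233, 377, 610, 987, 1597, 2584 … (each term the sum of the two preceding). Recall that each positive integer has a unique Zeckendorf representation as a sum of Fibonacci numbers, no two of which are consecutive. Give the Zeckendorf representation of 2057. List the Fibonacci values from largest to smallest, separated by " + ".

1597 + 377 + 55 + 21 + 5 + 2

Greedily peel off the largest Fibonacci term at each step:
2057 − 1597 = 460
460 − 377 = 83
83 − 55 = 28
28 − 21 = 7
7 − 5 = 2
2 − 2 = 0
So 2057 = 1597 + 377 + 55 + 21 + 5 + 2, with no two terms consecutive in the sequence.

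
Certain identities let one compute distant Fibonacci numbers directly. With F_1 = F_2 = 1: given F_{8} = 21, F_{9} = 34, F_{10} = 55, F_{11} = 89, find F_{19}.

By the addition formula F_{m+n} = F_m F_{n+1} + F_{m−1} F_n with m=9, n=10: F_{19} = 34·89 + 21·55 = 3026 + 1155 = 4181.

4181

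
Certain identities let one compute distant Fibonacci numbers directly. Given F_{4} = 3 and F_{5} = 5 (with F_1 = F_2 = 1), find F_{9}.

34

By F_{2k+1} = F_k² + F_{k+1}²: F_{9} = 3² + 5² = 9 + 25 = 34.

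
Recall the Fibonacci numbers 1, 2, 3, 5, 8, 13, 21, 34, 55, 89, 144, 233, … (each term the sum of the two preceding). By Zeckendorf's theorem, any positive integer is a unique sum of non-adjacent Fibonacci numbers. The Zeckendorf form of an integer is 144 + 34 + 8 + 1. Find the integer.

144 + 34 + 8 + 1 = 187.

187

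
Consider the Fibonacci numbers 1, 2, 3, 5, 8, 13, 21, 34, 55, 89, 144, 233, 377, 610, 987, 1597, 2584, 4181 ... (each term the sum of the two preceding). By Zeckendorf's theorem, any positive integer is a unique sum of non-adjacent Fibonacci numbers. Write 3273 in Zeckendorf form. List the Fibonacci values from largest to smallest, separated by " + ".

3273 − 2584 = 689
689 − 610 = 79
79 − 55 = 24
24 − 21 = 3
3 − 3 = 0
So 3273 = 2584 + 610 + 55 + 21 + 3, with no two terms consecutive in the sequence.

2584 + 610 + 55 + 21 + 3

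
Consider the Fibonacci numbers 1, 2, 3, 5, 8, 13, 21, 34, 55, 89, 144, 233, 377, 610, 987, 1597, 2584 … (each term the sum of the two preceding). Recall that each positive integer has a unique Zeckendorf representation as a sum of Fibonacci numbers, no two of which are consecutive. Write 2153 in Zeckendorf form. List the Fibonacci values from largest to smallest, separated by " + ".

1597 ≤ 2153 < 2584, so take 1597; remainder 556
377 ≤ 556 < 610, so take 377; remainder 179
144 ≤ 179 < 233, so take 144; remainder 35
34 ≤ 35 < 55, so take 34; remainder 1
1 ≤ 1 < 2, so take 1; remainder 0
So 2153 = 1597 + 377 + 144 + 34 + 1, with no two terms consecutive in the sequence.

1597 + 377 + 144 + 34 + 1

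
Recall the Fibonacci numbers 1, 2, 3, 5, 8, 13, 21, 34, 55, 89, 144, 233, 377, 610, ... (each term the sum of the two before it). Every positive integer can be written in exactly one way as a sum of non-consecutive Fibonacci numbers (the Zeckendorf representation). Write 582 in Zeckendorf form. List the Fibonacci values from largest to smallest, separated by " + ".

377 + 144 + 55 + 5 + 1

Greedy algorithm:
377 ≤ 582 < 610, so take 377; remainder 205
144 ≤ 205 < 233, so take 144; remainder 61
55 ≤ 61 < 89, so take 55; remainder 6
5 ≤ 6 < 8, so take 5; remainder 1
1 ≤ 1 < 2, so take 1; remainder 0
So 582 = 377 + 144 + 55 + 5 + 1, with no two terms consecutive in the sequence.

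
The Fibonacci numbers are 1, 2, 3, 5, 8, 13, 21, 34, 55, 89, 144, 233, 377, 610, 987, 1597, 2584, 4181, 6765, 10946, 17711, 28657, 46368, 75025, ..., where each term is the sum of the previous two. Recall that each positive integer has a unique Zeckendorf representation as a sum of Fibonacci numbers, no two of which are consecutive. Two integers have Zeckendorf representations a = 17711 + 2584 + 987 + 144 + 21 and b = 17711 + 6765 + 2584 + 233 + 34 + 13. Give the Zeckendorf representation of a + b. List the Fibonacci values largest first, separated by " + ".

The two numbers are 21447 and 27340, so their sum is 48787.
48787 − 46368 = 2419
2419 − 1597 = 822
822 − 610 = 212
212 − 144 = 68
68 − 55 = 13
13 − 13 = 0

46368 + 1597 + 610 + 144 + 55 + 13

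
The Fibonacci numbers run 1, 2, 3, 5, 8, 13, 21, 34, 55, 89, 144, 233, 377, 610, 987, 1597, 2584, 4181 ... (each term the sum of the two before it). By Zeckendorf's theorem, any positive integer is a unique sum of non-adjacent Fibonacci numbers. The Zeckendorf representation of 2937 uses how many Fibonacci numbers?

Greedy algorithm:
2584 ≤ 2937 < 4181, so take 2584; remainder 353
233 ≤ 353 < 377, so take 233; remainder 120
89 ≤ 120 < 144, so take 89; remainder 31
21 ≤ 31 < 34, so take 21; remainder 10
8 ≤ 10 < 13, so take 8; remainder 2
2 ≤ 2 < 3, so take 2; remainder 0
2937 = 2584 + 233 + 89 + 21 + 8 + 2, which has 6 terms.

6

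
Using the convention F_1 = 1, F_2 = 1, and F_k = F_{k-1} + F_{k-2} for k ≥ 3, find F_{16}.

987

Iterating the recurrence up to F_{8} = 21 and F_{7} = 13:
F_{9} = F_{8} + F_{7} = 21 + 13 = 34
F_{10} = F_{9} + F_{8} = 34 + 21 = 55
F_{11} = F_{10} + F_{9} = 55 + 34 = 89
F_{12} = F_{11} + F_{10} = 89 + 55 = 144
F_{13} = F_{12} + F_{11} = 144 + 89 = 233
F_{14} = F_{13} + F_{12} = 233 + 144 = 377
F_{15} = F_{14} + F_{13} = 377 + 233 = 610
F_{16} = F_{15} + F_{14} = 610 + 377 = 987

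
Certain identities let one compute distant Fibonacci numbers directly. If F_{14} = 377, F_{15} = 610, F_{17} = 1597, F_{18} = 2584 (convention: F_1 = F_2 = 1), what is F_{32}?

2178309

By the addition formula F_{m+n} = F_m F_{n+1} + F_{m−1} F_n with m=15, n=17: F_{32} = 610·2584 + 377·1597 = 1576240 + 602069 = 2178309.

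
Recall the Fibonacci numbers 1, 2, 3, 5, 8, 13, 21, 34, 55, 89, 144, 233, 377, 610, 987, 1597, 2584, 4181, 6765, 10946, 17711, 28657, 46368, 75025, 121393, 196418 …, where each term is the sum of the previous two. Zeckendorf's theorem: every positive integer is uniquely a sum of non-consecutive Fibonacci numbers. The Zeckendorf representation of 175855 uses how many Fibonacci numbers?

175855 − 121393 = 54462
54462 − 46368 = 8094
8094 − 6765 = 1329
1329 − 987 = 342
342 − 233 = 109
109 − 89 = 20
20 − 13 = 7
7 − 5 = 2
2 − 2 = 0
175855 = 121393 + 46368 + 6765 + 987 + 233 + 89 + 13 + 5 + 2, which has 9 terms.

9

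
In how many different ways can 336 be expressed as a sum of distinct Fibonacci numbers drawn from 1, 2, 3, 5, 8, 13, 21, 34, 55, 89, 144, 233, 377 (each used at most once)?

13

336 = 233+89+13+1 = 233+89+8+5+1 = 233+55+34+13+1 = 233+89+8+3+2+1 = 233+55+34+8+5+1 = … (8 more), for 13 in all.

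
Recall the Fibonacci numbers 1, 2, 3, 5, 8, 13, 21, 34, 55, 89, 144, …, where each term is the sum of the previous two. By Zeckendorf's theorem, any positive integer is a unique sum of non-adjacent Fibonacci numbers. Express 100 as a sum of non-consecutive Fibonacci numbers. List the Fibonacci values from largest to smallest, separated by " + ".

89 + 8 + 3

100: greatest Fibonacci not exceeding it is 89, leaving 11
11: greatest Fibonacci not exceeding it is 8, leaving 3
3: greatest Fibonacci not exceeding it is 3, leaving 0
So 100 = 89 + 8 + 3, with no two terms consecutive in the sequence.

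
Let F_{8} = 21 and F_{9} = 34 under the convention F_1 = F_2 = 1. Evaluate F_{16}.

By the doubling identity F_{2k} = F_k(2F_{k+1} − F_k): F_{16} = 21·(2·34 − 21) = 21·47 = 987.

987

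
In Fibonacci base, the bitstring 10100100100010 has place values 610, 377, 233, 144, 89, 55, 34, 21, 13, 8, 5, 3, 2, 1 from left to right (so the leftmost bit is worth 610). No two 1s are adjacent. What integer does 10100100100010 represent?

913

Summing the place values of the 1 bits: 610 + 233 + 55 + 13 + 2 = 913.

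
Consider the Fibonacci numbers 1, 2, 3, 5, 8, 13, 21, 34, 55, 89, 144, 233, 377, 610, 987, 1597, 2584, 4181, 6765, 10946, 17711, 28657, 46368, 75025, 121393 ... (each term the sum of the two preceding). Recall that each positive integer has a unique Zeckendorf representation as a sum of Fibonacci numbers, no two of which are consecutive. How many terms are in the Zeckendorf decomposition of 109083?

5

75025 ≤ 109083 < 121393, so take 75025; remainder 34058
28657 ≤ 34058 < 46368, so take 28657; remainder 5401
4181 ≤ 5401 < 6765, so take 4181; remainder 1220
987 ≤ 1220 < 1597, so take 987; remainder 233
233 ≤ 233 < 377, so take 233; remainder 0
109083 = 75025 + 28657 + 4181 + 987 + 233, which has 5 terms.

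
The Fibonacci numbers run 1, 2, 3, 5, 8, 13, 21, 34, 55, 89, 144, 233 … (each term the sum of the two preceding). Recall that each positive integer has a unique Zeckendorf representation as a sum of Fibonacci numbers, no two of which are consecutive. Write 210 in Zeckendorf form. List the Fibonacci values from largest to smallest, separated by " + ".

144 ≤ 210 < 233, so take 144; remainder 66
55 ≤ 66 < 89, so take 55; remainder 11
8 ≤ 11 < 13, so take 8; remainder 3
3 ≤ 3 < 5, so take 3; remainder 0
So 210 = 144 + 55 + 8 + 3, with no two terms consecutive in the sequence.

144 + 55 + 8 + 3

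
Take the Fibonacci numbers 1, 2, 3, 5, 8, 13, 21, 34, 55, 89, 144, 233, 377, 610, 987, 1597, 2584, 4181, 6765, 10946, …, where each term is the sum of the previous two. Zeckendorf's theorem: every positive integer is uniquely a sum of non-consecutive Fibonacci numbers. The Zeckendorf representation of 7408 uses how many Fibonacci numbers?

6765 ≤ 7408 < 10946, so take 6765; remainder 643
610 ≤ 643 < 987, so take 610; remainder 33
21 ≤ 33 < 34, so take 21; remainder 12
8 ≤ 12 < 13, so take 8; remainder 4
3 ≤ 4 < 5, so take 3; remainder 1
1 ≤ 1 < 2, so take 1; remainder 0
7408 = 6765 + 610 + 21 + 8 + 3 + 1, which has 6 terms.

6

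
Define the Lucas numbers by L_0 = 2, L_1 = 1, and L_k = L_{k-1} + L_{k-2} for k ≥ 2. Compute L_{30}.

Iterating the recurrence up to L_{24} = 103682 and L_{23} = 64079:
L_{25} = L_{24} + L_{23} = 103682 + 64079 = 167761
L_{26} = L_{25} + L_{24} = 167761 + 103682 = 271443
L_{27} = L_{26} + L_{25} = 271443 + 167761 = 439204
L_{28} = L_{27} + L_{26} = 439204 + 271443 = 710647
L_{29} = L_{28} + L_{27} = 710647 + 439204 = 1149851
L_{30} = L_{29} + L_{28} = 1149851 + 710647 = 1860498

1860498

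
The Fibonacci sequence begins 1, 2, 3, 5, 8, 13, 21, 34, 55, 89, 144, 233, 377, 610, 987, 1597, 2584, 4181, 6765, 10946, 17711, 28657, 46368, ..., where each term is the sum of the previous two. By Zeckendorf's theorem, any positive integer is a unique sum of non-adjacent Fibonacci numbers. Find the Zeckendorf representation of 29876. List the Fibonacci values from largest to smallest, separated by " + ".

28657 + 987 + 144 + 55 + 21 + 8 + 3 + 1

Greedy algorithm:
29876 − 28657 = 1219
1219 − 987 = 232
232 − 144 = 88
88 − 55 = 33
33 − 21 = 12
12 − 8 = 4
4 − 3 = 1
1 − 1 = 0
So 29876 = 28657 + 987 + 144 + 55 + 21 + 8 + 3 + 1, with no two terms consecutive in the sequence.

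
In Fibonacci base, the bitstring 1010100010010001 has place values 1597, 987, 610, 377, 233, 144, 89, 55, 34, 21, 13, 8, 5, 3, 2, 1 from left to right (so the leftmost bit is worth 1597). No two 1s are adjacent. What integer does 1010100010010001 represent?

Summing the place values of the 1 bits: 1597 + 610 + 233 + 34 + 8 + 1 = 2483.

2483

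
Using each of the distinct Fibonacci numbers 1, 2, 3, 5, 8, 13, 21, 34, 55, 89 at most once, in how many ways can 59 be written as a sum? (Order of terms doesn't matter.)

3

59 = 55+3+1 = 34+21+3+1 = 34+13+8+3+1 — 3 representations.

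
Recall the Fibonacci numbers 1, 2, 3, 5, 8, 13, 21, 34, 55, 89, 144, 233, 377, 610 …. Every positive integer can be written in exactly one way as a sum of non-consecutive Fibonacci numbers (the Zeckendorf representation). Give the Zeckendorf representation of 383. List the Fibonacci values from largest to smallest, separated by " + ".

377 + 5 + 1

subtract 377 from 383: 6 remains
subtract 5 from 6: 1 remains
subtract 1 from 1: 0 remains
So 383 = 377 + 5 + 1, with no two terms consecutive in the sequence.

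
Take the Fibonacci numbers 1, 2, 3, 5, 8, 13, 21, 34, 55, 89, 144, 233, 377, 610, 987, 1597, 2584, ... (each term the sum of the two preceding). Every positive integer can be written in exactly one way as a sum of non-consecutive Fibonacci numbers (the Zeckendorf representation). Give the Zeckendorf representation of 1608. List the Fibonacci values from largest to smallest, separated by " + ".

1597 + 8 + 3

Greedy algorithm:
subtract 1597 from 1608: 11 remains
subtract 8 from 11: 3 remains
subtract 3 from 3: 0 remains
So 1608 = 1597 + 8 + 3, with no two terms consecutive in the sequence.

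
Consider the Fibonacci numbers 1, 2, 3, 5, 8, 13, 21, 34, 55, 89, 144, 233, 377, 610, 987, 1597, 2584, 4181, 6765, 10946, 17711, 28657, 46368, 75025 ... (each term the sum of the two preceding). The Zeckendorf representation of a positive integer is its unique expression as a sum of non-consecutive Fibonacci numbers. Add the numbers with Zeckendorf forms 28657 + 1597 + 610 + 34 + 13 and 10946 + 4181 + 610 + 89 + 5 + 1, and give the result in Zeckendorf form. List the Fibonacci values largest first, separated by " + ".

The two numbers are 30911 and 15832, so their sum is 46743.
Repeatedly subtract the largest Fibonacci number that fits:
take 46368 (≤ 46743); 46743 − 46368 = 375
take 233 (≤ 375); 375 − 233 = 142
take 89 (≤ 142); 142 − 89 = 53
take 34 (≤ 53); 53 − 34 = 19
take 13 (≤ 19); 19 − 13 = 6
take 5 (≤ 6); 6 − 5 = 1
take 1 (≤ 1); 1 − 1 = 0

46368 + 233 + 89 + 34 + 13 + 5 + 1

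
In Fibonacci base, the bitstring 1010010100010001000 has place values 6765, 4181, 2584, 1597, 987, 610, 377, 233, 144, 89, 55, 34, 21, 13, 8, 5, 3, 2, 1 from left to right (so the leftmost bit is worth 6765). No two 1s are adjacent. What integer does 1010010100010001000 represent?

Summing the place values of the 1 bits: 6765 + 2584 + 610 + 233 + 34 + 5 = 10231.

10231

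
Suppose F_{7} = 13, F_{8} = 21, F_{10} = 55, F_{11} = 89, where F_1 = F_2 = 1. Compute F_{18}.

2584

By the addition formula F_{m+n} = F_m F_{n+1} + F_{m−1} F_n with m=8, n=10: F_{18} = 21·89 + 13·55 = 1869 + 715 = 2584.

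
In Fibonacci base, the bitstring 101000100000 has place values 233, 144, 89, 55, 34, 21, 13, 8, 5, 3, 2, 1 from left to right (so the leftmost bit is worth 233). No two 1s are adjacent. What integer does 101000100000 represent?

335

Summing the place values of the 1 bits: 233 + 89 + 13 = 335.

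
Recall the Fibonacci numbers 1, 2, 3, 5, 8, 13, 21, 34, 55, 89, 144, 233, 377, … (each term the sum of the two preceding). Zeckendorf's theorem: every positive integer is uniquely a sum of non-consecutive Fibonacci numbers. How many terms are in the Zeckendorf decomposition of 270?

3

Greedy algorithm:
largest Fibonacci ≤ 270 is 233; 270 − 233 = 37
largest Fibonacci ≤ 37 is 34; 37 − 34 = 3
largest Fibonacci ≤ 3 is 3; 3 − 3 = 0
270 = 233 + 34 + 3, which has 3 terms.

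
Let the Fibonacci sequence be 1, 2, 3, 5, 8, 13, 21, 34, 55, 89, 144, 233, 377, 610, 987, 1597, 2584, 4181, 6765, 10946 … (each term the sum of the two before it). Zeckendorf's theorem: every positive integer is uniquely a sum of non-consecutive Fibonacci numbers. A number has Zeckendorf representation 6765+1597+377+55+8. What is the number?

6765+1597+377+55+8 = 8802.

8802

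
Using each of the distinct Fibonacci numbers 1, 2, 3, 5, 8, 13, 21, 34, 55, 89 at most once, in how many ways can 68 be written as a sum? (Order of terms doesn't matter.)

6

68 = 55+13 = 55+8+5 = 34+21+13 = … (3 more), for 6 in all.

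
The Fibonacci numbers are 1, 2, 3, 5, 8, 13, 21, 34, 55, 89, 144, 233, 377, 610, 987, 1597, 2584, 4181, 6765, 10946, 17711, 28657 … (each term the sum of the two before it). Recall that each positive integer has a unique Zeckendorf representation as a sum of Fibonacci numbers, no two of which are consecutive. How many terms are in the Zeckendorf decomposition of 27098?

Repeatedly subtract the largest Fibonacci number that fits:
subtract 17711 from 27098: 9387 remains
subtract 6765 from 9387: 2622 remains
subtract 2584 from 2622: 38 remains
subtract 34 from 38: 4 remains
subtract 3 from 4: 1 remains
subtract 1 from 1: 0 remains
27098 = 17711 + 6765 + 2584 + 34 + 3 + 1, which has 6 terms.

6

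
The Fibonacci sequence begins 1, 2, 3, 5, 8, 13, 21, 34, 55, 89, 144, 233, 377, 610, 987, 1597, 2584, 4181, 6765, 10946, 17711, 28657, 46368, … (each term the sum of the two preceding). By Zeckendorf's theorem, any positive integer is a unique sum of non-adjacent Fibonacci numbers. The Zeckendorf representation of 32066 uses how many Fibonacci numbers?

7

28657 ≤ 32066 < 46368, so take 28657; remainder 3409
2584 ≤ 3409 < 4181, so take 2584; remainder 825
610 ≤ 825 < 987, so take 610; remainder 215
144 ≤ 215 < 233, so take 144; remainder 71
55 ≤ 71 < 89, so take 55; remainder 16
13 ≤ 16 < 21, so take 13; remainder 3
3 ≤ 3 < 5, so take 3; remainder 0
32066 = 28657 + 2584 + 610 + 144 + 55 + 13 + 3, which has 7 terms.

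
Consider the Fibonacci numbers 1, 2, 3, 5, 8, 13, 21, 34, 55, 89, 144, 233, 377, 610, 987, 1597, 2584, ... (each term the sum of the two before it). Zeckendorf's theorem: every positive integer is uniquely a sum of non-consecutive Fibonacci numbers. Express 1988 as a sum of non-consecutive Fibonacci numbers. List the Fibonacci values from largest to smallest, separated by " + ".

1597 + 377 + 13 + 1

Repeatedly subtract the largest Fibonacci number that fits:
largest Fibonacci ≤ 1988 is 1597; 1988 − 1597 = 391
largest Fibonacci ≤ 391 is 377; 391 − 377 = 14
largest Fibonacci ≤ 14 is 13; 14 − 13 = 1
largest Fibonacci ≤ 1 is 1; 1 − 1 = 0
So 1988 = 1597 + 377 + 13 + 1, with no two terms consecutive in the sequence.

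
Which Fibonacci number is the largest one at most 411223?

317811 ≤ 411223 < 514229, so the largest Fibonacci number not exceeding 411223 is 317811.

317811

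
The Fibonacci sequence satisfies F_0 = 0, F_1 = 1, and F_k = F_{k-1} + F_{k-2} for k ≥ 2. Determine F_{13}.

233

Iterating the recurrence up to F_{6} = 8 and F_{5} = 5:
F_{7} = F_{6} + F_{5} = 8 + 5 = 13
F_{8} = F_{7} + F_{6} = 13 + 8 = 21
F_{9} = F_{8} + F_{7} = 21 + 13 = 34
F_{10} = F_{9} + F_{8} = 34 + 21 = 55
F_{11} = F_{10} + F_{9} = 55 + 34 = 89
F_{12} = F_{11} + F_{10} = 89 + 55 = 144
F_{13} = F_{12} + F_{11} = 144 + 89 = 233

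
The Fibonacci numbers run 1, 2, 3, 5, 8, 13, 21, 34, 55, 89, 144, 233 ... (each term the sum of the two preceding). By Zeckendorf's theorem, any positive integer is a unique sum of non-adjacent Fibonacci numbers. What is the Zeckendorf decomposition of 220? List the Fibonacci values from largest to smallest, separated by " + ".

subtract 144 from 220: 76 remains
subtract 55 from 76: 21 remains
subtract 21 from 21: 0 remains
So 220 = 144 + 55 + 21, with no two terms consecutive in the sequence.

144 + 55 + 21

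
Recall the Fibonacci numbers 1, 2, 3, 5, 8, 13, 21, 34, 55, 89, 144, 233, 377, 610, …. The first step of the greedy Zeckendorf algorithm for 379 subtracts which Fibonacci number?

377 ≤ 379 < 610, so the largest Fibonacci number not exceeding 379 is 377.

377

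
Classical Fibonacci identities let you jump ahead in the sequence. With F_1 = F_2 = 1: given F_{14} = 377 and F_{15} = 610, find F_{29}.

By F_{2k+1} = F_k² + F_{k+1}²: F_{29} = 377² + 610² = 142129 + 372100 = 514229.

514229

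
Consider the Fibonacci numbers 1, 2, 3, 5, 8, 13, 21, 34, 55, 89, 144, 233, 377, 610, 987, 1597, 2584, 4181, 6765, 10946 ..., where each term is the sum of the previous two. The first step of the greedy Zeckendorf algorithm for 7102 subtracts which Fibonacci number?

6765

6765 ≤ 7102 < 10946, so the largest Fibonacci number not exceeding 7102 is 6765.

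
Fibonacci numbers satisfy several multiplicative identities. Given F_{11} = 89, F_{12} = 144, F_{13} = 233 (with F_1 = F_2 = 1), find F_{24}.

By the addition formula F_{m+n} = F_m F_{n+1} + F_{m−1} F_n with m=13, n=11: F_{24} = 233·144 + 144·89 = 33552 + 12816 = 46368.

46368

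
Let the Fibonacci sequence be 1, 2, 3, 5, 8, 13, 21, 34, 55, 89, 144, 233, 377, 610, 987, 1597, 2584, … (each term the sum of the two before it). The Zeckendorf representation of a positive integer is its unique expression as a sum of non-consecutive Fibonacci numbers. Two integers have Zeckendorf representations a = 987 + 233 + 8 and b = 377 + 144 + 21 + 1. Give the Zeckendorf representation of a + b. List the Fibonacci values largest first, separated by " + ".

1597 + 144 + 21 + 8 + 1

The two numbers are 1228 and 543, so their sum is 1771.
Greedily peel off the largest Fibonacci term at each step:
1771 − 1597 = 174
174 − 144 = 30
30 − 21 = 9
9 − 8 = 1
1 − 1 = 0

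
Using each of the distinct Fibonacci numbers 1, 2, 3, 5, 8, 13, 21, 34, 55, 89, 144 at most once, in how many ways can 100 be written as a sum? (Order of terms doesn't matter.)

Each representation comes from the Zeckendorf form by replacing some F_k with F_{k−1} + F_{k−2} where possible.
100 = 89+8+3 = 89+8+2+1 = 55+34+8+3 = 89+5+3+2+1 = … (5 more), for 9 in all.

9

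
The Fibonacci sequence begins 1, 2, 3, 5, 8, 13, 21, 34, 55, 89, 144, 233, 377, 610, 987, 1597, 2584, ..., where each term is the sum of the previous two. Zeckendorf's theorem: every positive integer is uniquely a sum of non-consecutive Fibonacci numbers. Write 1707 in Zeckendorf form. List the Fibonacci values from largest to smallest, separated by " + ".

1597 + 89 + 21

subtract 1597 from 1707: 110 remains
subtract 89 from 110: 21 remains
subtract 21 from 21: 0 remains
So 1707 = 1597 + 89 + 21, with no two terms consecutive in the sequence.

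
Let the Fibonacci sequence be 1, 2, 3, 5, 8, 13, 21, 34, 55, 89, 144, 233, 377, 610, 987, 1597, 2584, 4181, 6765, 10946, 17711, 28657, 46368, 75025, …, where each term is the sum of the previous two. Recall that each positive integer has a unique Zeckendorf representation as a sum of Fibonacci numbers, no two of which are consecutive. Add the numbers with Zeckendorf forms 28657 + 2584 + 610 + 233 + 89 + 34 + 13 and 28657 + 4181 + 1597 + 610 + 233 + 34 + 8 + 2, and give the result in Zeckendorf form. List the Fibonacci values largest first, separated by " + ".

The two numbers are 32220 and 35322, so their sum is 67542.
Greedily peel off the largest Fibonacci term at each step:
largest Fibonacci ≤ 67542 is 46368; 67542 − 46368 = 21174
largest Fibonacci ≤ 21174 is 17711; 21174 − 17711 = 3463
largest Fibonacci ≤ 3463 is 2584; 3463 − 2584 = 879
largest Fibonacci ≤ 879 is 610; 879 − 610 = 269
largest Fibonacci ≤ 269 is 233; 269 − 233 = 36
largest Fibonacci ≤ 36 is 34; 36 − 34 = 2
largest Fibonacci ≤ 2 is 2; 2 − 2 = 0

46368 + 17711 + 2584 + 610 + 233 + 34 + 2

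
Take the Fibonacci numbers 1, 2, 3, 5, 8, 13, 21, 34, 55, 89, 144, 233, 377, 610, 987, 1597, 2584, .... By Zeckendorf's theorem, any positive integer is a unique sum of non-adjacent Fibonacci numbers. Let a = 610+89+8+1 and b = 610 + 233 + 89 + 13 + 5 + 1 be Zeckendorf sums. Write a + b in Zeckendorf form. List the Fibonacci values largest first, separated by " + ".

1597 + 55 + 5 + 2

The two numbers are 708 and 951, so their sum is 1659.
Repeatedly subtract the largest Fibonacci number that fits:
largest Fibonacci ≤ 1659 is 1597; 1659 − 1597 = 62
largest Fibonacci ≤ 62 is 55; 62 − 55 = 7
largest Fibonacci ≤ 7 is 5; 7 − 5 = 2
largest Fibonacci ≤ 2 is 2; 2 − 2 = 0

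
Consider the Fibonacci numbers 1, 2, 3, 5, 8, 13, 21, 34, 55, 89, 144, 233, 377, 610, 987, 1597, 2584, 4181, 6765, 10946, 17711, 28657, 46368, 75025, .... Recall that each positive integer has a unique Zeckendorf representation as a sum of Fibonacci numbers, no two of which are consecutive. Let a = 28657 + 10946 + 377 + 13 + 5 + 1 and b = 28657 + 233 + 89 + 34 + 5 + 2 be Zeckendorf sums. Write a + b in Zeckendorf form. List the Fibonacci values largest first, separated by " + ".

46368 + 17711 + 4181 + 610 + 144 + 5

The two numbers are 39999 and 29020, so their sum is 69019.
Greedily peel off the largest Fibonacci term at each step:
46368 ≤ 69019 < 75025, so take 46368; remainder 22651
17711 ≤ 22651 < 28657, so take 17711; remainder 4940
4181 ≤ 4940 < 6765, so take 4181; remainder 759
610 ≤ 759 < 987, so take 610; remainder 149
144 ≤ 149 < 233, so take 144; remainder 5
5 ≤ 5 < 8, so take 5; remainder 0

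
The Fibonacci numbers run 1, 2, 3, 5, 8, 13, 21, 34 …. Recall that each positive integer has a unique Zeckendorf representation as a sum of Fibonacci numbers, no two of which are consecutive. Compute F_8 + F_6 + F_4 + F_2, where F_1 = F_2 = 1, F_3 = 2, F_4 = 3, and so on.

F_8 + F_6 + F_4 + F_2 = 21 + 8 + 3 + 1 = 33.

33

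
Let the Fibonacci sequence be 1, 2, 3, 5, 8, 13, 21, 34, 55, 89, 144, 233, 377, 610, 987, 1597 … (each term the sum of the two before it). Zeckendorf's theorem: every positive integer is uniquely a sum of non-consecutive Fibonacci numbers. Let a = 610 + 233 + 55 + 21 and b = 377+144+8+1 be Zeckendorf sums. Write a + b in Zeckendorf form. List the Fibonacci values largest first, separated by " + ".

987 + 377 + 55 + 21 + 8 + 1

The two numbers are 919 and 530, so their sum is 1449.
Repeatedly subtract the largest Fibonacci number that fits:
987 ≤ 1449 < 1597, so take 987; remainder 462
377 ≤ 462 < 610, so take 377; remainder 85
55 ≤ 85 < 89, so take 55; remainder 30
21 ≤ 30 < 34, so take 21; remainder 9
8 ≤ 9 < 13, so take 8; remainder 1
1 ≤ 1 < 2, so take 1; remainder 0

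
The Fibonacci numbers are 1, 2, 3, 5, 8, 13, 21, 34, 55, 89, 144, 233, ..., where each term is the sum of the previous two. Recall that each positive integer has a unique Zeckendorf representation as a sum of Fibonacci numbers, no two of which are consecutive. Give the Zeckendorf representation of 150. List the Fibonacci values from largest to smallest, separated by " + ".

Greedily peel off the largest Fibonacci term at each step:
150 − 144 = 6
6 − 5 = 1
1 − 1 = 0
So 150 = 144 + 5 + 1, with no two terms consecutive in the sequence.

144 + 5 + 1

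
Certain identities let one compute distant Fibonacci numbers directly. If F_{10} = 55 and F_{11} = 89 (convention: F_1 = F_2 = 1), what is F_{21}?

By F_{2k+1} = F_k² + F_{k+1}²: F_{21} = 55² + 89² = 3025 + 7921 = 10946.

10946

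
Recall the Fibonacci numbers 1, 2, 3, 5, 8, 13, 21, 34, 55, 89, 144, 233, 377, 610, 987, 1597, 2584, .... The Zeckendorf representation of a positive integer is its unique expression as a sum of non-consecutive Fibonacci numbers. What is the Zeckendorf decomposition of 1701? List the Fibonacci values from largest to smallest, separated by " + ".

1597 + 89 + 13 + 2

Greedily peel off the largest Fibonacci term at each step:
1701: greatest Fibonacci not exceeding it is 1597, leaving 104
104: greatest Fibonacci not exceeding it is 89, leaving 15
15: greatest Fibonacci not exceeding it is 13, leaving 2
2: greatest Fibonacci not exceeding it is 2, leaving 0
So 1701 = 1597 + 89 + 13 + 2, with no two terms consecutive in the sequence.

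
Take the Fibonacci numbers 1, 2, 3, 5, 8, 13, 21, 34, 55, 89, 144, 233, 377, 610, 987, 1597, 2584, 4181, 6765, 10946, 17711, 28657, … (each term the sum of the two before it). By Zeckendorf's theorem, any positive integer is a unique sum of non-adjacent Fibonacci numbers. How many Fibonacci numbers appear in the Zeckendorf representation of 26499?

7

Repeatedly subtract the largest Fibonacci number that fits:
take 17711 (≤ 26499); 26499 − 17711 = 8788
take 6765 (≤ 8788); 8788 − 6765 = 2023
take 1597 (≤ 2023); 2023 − 1597 = 426
take 377 (≤ 426); 426 − 377 = 49
take 34 (≤ 49); 49 − 34 = 15
take 13 (≤ 15); 15 − 13 = 2
take 2 (≤ 2); 2 − 2 = 0
26499 = 17711 + 6765 + 1597 + 377 + 34 + 13 + 2, which has 7 terms.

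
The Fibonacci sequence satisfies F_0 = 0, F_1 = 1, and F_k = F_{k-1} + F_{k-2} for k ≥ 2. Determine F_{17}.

Iterating the recurrence up to F_{13} = 233 and F_{12} = 144:
F_{14} = F_{13} + F_{12} = 233 + 144 = 377
F_{15} = F_{14} + F_{13} = 377 + 233 = 610
F_{16} = F_{15} + F_{14} = 610 + 377 = 987
F_{17} = F_{16} + F_{15} = 987 + 610 = 1597

1597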